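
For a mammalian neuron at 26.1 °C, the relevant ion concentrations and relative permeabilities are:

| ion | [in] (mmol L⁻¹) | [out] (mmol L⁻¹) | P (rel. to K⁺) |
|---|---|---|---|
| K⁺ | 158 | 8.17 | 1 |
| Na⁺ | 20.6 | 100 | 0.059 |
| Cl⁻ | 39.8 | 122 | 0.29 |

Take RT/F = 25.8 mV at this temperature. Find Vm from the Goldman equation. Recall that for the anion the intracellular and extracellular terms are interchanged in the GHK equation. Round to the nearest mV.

-52 mV

Vm = 25.8 · ln[(Σ P·[cation]ₒ + Σ P·[anion]ᵢ) / (Σ P·[cation]ᵢ + Σ P·[anion]ₒ)]
Numerator = 1×8.17 + 0.059×100 + 0.29×39.8 = 25.61
Denominator = 1×158 + 0.059×20.6 + 0.29×122 = 194.6
Vm = 25.8 · ln(0.13162) = 25.8 × (-2.0279) = -52.32 mV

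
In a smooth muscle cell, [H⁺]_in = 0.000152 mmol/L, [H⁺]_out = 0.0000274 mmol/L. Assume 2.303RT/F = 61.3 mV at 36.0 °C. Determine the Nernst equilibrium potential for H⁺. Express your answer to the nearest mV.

-46 mV

E = (61.3/z) · log₁₀([H⁺]_out/[H⁺]_in) with z = +1.
= (61.3/1) · log₁₀(0.0000274/0.000152) = 61.30 · log₁₀(0.1803)
= 61.30 · (-0.7441) = -45.61 mV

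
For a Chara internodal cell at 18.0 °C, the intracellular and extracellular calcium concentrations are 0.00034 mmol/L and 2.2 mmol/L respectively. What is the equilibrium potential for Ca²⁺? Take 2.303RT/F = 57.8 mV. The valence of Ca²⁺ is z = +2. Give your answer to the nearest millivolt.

110 mV

E = (57.8/z) · log₁₀([Ca²⁺]_out/[Ca²⁺]_in) with z = +2.
= (57.8/2) · log₁₀(2.2/0.00034) = 28.90 · log₁₀(6471)
= 28.90 · (3.8109) = 110.14 mV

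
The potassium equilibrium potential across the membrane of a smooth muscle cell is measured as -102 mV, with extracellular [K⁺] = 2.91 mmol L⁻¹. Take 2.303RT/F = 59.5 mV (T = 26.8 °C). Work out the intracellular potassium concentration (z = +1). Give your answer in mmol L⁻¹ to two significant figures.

150 mmol L⁻¹

Nernst: E = (59.5/1) · log₁₀([out]/[in]), so log₁₀([out]/[in]) = -102.0 × 1 / 59.5 = -1.7143.
[out]/[in] = 10^(-1.7143) = 0.01931.
[in] = 2.91 / 0.01931 = 150.7 mmol L⁻¹.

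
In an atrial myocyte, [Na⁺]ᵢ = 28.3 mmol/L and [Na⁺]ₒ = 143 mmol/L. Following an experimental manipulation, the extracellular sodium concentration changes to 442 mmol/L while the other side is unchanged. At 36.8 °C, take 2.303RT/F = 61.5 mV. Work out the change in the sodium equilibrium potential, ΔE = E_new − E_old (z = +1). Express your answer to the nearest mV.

E_old = (61.5/1)·log₁₀(143/28.3) = 43.27 mV
E_new = (61.5/1)·log₁₀(442/28.3) = 73.41 mV
ΔE = 73.41 − (43.27) = 30.14 mV

30 mV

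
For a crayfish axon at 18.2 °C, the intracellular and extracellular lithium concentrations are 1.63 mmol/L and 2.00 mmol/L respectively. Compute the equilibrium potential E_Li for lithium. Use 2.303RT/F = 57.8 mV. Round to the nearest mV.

5 mV

E = (57.8/z) · log₁₀([Li⁺]_out/[Li⁺]_in) with z = +1.
= (57.8/1) · log₁₀(2.00/1.63) = 57.80 · log₁₀(1.227)
= 57.80 · (0.0888) = 5.14 mV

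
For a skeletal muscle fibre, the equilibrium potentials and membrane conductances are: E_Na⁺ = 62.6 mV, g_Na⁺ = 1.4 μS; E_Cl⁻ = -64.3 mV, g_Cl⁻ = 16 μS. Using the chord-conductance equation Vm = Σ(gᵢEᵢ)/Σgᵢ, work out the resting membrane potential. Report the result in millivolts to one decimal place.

-54.1 mV

Σ gᵢEᵢ = 1.4·(62.6) + 16·(-64.3) = -941.16
Σ gᵢ = 1.4 + 16 = 17.4
Vm = -941.16 / 17.4 = -54.09 mV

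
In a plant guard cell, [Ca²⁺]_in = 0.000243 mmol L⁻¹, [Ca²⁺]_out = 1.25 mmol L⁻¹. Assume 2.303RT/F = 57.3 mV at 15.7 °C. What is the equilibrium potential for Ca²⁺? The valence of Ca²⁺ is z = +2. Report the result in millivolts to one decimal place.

E = (57.3/z) · log₁₀([Ca²⁺]_out/[Ca²⁺]_in) with z = +2.
= (57.3/2) · log₁₀(1.25/0.000243) = 28.65 · log₁₀(5144)
= 28.65 · (3.7113) = 106.33 mV

106.3 mV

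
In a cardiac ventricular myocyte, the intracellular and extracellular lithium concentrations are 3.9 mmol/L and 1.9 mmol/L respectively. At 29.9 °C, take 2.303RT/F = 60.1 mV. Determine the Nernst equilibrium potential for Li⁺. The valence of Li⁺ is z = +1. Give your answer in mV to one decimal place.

-18.8 mV

E = (60.1/z) · log₁₀([Li⁺]_out/[Li⁺]_in) with z = +1.
= (60.1/1) · log₁₀(1.9/3.9) = 60.10 · log₁₀(0.4872)
= 60.10 · (-0.3123) = -18.77 mV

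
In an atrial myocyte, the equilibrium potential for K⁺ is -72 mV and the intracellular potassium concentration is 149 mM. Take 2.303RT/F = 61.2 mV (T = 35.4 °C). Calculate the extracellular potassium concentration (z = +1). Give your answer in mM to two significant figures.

Nernst: E = (61.2/1) · log₁₀([out]/[in]), so log₁₀([out]/[in]) = -72.0 × 1 / 61.2 = -1.1765.
[out]/[in] = 10^(-1.1765) = 0.06661.
[out] = 0.06661 × 149 = 9.925 mM.

9.9 mM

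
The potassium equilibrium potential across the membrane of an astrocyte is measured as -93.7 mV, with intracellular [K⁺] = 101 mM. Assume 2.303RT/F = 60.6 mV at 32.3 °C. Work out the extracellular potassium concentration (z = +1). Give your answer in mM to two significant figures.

Nernst: E = (60.6/1) · log₁₀([out]/[in]), so log₁₀([out]/[in]) = -93.7 × 1 / 60.6 = -1.5462.
[out]/[in] = 10^(-1.5462) = 0.02843.
[out] = 0.02843 × 101 = 2.872 mM.

2.9 mM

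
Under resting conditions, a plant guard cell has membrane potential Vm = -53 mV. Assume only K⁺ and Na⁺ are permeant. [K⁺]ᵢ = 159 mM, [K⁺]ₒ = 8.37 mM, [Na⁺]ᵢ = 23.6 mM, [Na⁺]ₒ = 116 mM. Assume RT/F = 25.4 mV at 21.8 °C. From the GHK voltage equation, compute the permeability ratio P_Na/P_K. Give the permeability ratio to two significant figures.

Let α = P_Na/P_K. GHK: Vm = 25.4·ln[(Kₒ + α·Naₒ)/(Kᵢ + α·Naᵢ)].
e^(Vm/25.4) = e^(-53.0/25.4) = 0.12411
So 0.12411·(Kᵢ + α·Naᵢ) = Kₒ + α·Naₒ → α = (0.12411·159.0 − 8.37) / (116.0 − 0.12411·23.6)
α = (19.73 − 8.37) / (116.0 − 2.929) = 11.36/113.1 = 0.1005

0.10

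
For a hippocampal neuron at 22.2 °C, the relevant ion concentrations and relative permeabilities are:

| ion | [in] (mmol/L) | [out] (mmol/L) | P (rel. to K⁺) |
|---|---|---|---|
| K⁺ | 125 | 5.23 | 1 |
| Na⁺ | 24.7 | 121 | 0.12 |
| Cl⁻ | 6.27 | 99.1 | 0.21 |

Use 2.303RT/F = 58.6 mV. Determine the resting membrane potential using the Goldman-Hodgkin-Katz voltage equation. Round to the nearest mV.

-50 mV

Vm = 58.6 · log₁₀[(Σ P·[cation]ₒ + Σ P·[anion]ᵢ) / (Σ P·[cation]ᵢ + Σ P·[anion]ₒ)]
Numerator = 1×5.23 + 0.12×121 + 0.21×6.27 = 21.07
Denominator = 1×125 + 0.12×24.7 + 0.21×99.1 = 148.8
Vm = 58.6 · log₁₀(0.1416) = 58.6 × (-0.8489) = -49.75 mV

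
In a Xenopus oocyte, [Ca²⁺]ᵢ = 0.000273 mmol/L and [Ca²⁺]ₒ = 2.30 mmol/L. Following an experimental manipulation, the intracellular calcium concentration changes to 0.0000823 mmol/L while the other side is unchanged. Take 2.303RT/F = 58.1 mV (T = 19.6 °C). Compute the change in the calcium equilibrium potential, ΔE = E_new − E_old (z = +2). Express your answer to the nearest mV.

15 mV

E_old = (58.1/2)·log₁₀(2.30/0.000273) = 114.04 mV
E_new = (58.1/2)·log₁₀(2.30/0.0000823) = 129.17 mV
ΔE = 129.17 − (114.04) = 15.13 mV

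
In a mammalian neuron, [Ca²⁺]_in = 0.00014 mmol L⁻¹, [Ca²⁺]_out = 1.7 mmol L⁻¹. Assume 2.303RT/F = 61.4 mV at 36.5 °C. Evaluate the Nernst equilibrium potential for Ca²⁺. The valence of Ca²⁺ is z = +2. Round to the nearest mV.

E = (61.4/z) · log₁₀([Ca²⁺]_out/[Ca²⁺]_in) with z = +2.
= (61.4/2) · log₁₀(1.7/0.00014) = 30.70 · log₁₀(1.214e+04)
= 30.70 · (4.0843) = 125.39 mV

125 mV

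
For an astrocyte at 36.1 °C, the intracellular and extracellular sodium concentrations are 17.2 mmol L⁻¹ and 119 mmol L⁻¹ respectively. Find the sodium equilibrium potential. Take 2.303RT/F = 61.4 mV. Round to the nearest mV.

E = (61.4/z) · log₁₀([Na⁺]_out/[Na⁺]_in) with z = +1.
= (61.4/1) · log₁₀(119/17.2) = 61.40 · log₁₀(6.919)
= 61.40 · (0.8400) = 51.58 mV

52 mV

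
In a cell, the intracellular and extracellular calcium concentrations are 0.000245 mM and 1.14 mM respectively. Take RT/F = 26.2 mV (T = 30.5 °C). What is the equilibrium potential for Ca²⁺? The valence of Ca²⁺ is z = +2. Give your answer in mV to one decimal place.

E = (26.2/z) · ln([Ca²⁺]_out/[Ca²⁺]_in) with z = +2.
= (26.2/2) · ln(1.14/0.000245) = 13.10 · ln(4653)
= 13.10 · (8.4453) = 110.63 mV

110.6 mV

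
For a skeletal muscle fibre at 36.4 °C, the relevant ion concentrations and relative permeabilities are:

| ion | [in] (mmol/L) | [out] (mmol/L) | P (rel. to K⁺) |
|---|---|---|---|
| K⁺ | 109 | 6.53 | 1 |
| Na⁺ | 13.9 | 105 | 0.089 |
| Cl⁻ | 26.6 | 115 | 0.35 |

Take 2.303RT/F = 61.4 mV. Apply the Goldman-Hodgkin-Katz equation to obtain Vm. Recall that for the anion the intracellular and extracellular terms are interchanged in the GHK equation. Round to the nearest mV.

-48 mV

Vm = 61.4 · log₁₀[(Σ P·[cation]ₒ + Σ P·[anion]ᵢ) / (Σ P·[cation]ᵢ + Σ P·[anion]ₒ)]
Numerator = 1×6.53 + 0.089×105 + 0.35×26.6 = 25.19
Denominator = 1×109 + 0.089×13.9 + 0.35×115 = 150.5
Vm = 61.4 · log₁₀(0.16736) = 61.4 × (-0.7764) = -47.67 mV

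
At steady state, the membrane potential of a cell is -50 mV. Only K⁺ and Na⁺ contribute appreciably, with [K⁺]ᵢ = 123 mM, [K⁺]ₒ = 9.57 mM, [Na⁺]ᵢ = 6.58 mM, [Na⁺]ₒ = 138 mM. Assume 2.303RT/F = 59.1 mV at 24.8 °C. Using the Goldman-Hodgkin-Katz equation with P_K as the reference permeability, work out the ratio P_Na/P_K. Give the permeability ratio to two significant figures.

0.058

Let α = P_Na/P_K. GHK: Vm = 59.1·log₁₀[(Kₒ + α·Naₒ)/(Kᵢ + α·Naᵢ)].
10^(Vm/59.1) = 10^(-50.0/59.1) = 0.14255
So 0.14255·(Kᵢ + α·Naᵢ) = Kₒ + α·Naₒ → α = (0.14255·123.0 − 9.57) / (138.0 − 0.14255·6.58)
α = (17.53 − 9.57) / (138.0 − 0.938) = 7.964/137.1 = 0.05811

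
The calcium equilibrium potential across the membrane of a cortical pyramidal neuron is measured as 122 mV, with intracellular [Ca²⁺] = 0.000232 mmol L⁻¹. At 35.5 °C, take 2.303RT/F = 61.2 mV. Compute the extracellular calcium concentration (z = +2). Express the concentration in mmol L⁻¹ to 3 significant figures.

Nernst: E = (61.2/2) · log₁₀([out]/[in]), so log₁₀([out]/[in]) = 122.0 × 2 / 61.2 = 3.9869.
[out]/[in] = 10^(3.9869) = 9703.
[out] = 9703 × 0.000232 = 2.251 mmol L⁻¹.

2.25 mmol L⁻¹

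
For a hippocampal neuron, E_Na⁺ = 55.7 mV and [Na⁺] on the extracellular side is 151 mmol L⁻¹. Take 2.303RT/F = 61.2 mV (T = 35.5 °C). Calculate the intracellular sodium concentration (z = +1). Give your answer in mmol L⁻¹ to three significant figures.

18.6 mmol L⁻¹

Nernst: E = (61.2/1) · log₁₀([out]/[in]), so log₁₀([out]/[in]) = 55.7 × 1 / 61.2 = 0.9101.
[out]/[in] = 10^(0.9101) = 8.131.
[in] = 151 / 8.131 = 18.57 mmol L⁻¹.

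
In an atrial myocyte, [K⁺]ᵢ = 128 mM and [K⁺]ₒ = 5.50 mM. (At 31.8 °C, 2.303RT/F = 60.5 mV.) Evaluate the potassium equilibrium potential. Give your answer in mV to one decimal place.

E = (60.5/z) · log₁₀([K⁺]_out/[K⁺]_in) with z = +1.
= (60.5/1) · log₁₀(5.50/128) = 60.50 · log₁₀(0.04297)
= 60.50 · (-1.3668) = -82.69 mV

-82.7 mV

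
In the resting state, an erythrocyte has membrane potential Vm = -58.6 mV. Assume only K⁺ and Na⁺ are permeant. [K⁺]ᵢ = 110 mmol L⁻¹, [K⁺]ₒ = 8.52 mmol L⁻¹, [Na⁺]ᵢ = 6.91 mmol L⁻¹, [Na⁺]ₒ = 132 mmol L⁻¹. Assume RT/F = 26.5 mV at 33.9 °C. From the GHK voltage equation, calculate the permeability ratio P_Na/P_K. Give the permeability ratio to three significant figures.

Let α = P_Na/P_K. GHK: Vm = 26.5·ln[(Kₒ + α·Naₒ)/(Kᵢ + α·Naᵢ)].
e^(Vm/26.5) = e^(-58.6/26.5) = 0.10956
So 0.10956·(Kᵢ + α·Naᵢ) = Kₒ + α·Naₒ → α = (0.10956·110.0 − 8.52) / (132.0 − 0.10956·6.91)
α = (12.05 − 8.52) / (132.0 − 0.757) = 3.531/131.2 = 0.02691

0.0269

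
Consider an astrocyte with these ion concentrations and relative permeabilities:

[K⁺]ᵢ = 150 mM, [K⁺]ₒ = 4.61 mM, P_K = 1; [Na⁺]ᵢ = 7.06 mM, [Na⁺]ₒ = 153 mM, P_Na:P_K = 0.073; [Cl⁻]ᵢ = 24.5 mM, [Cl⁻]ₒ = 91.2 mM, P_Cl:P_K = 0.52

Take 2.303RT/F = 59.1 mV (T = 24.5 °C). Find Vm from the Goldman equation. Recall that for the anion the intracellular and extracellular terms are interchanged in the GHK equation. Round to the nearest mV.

Vm = 59.1 · log₁₀[(Σ P·[cation]ₒ + Σ P·[anion]ᵢ) / (Σ P·[cation]ᵢ + Σ P·[anion]ₒ)]
Numerator = 1×4.61 + 0.073×153 + 0.52×24.5 = 28.52
Denominator = 1×150 + 0.073×7.06 + 0.52×91.2 = 197.9
Vm = 59.1 · log₁₀(0.14408) = 59.1 × (-0.8414) = -49.73 mV

-50 mV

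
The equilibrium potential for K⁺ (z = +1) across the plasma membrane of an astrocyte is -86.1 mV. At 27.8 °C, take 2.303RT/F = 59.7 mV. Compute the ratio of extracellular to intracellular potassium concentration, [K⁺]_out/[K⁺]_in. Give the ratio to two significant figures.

log₁₀([out]/[in]) = E·z/(59.7) = -86.1 × 1 / 59.7 = -1.4422
[out]/[in] = 10^(-1.4422) = 0.03612

0.036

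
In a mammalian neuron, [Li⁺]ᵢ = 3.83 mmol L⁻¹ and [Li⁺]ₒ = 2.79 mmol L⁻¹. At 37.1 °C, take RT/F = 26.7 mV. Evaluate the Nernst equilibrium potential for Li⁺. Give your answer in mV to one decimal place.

E = (26.7/z) · ln([Li⁺]_out/[Li⁺]_in) with z = +1.
= (26.7/1) · ln(2.79/3.83) = 26.70 · ln(0.7285)
= 26.70 · (-0.3168) = -8.46 mV

-8.5 mV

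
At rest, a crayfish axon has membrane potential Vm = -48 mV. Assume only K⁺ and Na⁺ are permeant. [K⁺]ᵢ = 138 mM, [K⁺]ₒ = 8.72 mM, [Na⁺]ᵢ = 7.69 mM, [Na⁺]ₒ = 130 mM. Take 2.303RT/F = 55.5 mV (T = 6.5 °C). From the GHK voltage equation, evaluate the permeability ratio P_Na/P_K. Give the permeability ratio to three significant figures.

Let α = P_Na/P_K. GHK: Vm = 55.5·log₁₀[(Kₒ + α·Naₒ)/(Kᵢ + α·Naᵢ)].
10^(Vm/55.5) = 10^(-48.0/55.5) = 0.1365
So 0.1365·(Kᵢ + α·Naᵢ) = Kₒ + α·Naₒ → α = (0.1365·138.0 − 8.72) / (130.0 − 0.1365·7.69)
α = (18.84 − 8.72) / (130.0 − 1.05) = 10.12/129 = 0.07846

0.0785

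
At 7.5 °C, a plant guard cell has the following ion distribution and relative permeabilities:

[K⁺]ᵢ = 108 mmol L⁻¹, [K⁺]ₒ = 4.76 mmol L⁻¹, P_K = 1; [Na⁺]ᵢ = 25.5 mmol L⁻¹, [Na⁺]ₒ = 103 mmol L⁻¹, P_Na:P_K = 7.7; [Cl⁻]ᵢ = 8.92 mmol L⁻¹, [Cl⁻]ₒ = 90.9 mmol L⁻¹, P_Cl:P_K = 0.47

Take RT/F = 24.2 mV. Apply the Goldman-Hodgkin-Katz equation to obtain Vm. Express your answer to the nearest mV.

20 mV

Vm = 24.2 · ln[(Σ P·[cation]ₒ + Σ P·[anion]ᵢ) / (Σ P·[cation]ᵢ + Σ P·[anion]ₒ)]
Numerator = 1×4.76 + 7.7×103 + 0.47×8.92 = 802.1
Denominator = 1×108 + 7.7×25.5 + 0.47×90.9 = 347.1
Vm = 24.2 · ln(2.3109) = 24.2 × (0.8376) = 20.27 mV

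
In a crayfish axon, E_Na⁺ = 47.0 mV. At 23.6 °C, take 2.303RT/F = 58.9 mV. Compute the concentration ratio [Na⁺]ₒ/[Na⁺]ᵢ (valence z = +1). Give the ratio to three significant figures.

6.28

log₁₀([out]/[in]) = E·z/(58.9) = 47.0 × 1 / 58.9 = 0.7980
[out]/[in] = 10^(0.7980) = 6.28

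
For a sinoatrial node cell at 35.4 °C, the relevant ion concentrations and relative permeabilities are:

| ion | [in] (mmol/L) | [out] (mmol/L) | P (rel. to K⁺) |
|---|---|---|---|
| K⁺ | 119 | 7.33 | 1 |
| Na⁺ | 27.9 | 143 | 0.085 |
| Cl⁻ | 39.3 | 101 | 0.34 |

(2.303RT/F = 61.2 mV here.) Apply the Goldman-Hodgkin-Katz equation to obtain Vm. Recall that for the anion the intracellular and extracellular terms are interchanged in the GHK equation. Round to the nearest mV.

-41 mV

Vm = 61.2 · log₁₀[(Σ P·[cation]ₒ + Σ P·[anion]ᵢ) / (Σ P·[cation]ᵢ + Σ P·[anion]ₒ)]
Numerator = 1×7.33 + 0.085×143 + 0.34×39.3 = 32.85
Denominator = 1×119 + 0.085×27.9 + 0.34×101 = 155.7
Vm = 61.2 · log₁₀(0.21095) = 61.2 × (-0.6758) = -41.36 mV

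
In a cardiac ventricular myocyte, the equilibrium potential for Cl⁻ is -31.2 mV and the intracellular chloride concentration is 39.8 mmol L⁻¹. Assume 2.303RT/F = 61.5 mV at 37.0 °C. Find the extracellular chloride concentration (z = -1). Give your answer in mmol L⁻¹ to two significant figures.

130 mmol L⁻¹

Nernst: E = (61.5/-1) · log₁₀([out]/[in]), so log₁₀([out]/[in]) = -31.2 × -1 / 61.5 = 0.5073.
[out]/[in] = 10^(0.5073) = 3.216.
[out] = 3.216 × 39.8 = 128 mmol L⁻¹.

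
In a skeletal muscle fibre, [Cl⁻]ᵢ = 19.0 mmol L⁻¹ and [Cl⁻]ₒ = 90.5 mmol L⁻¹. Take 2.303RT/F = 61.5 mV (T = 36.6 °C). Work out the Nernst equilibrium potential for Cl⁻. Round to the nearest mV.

E = (61.5/z) · log₁₀([Cl⁻]_out/[Cl⁻]_in) with z = -1.
For an anion, dividing by z = -1 reverses the sign.
= (61.5/-1) · log₁₀(90.5/19.0) = -61.50 · log₁₀(4.763)
= -61.50 · (0.6779) = -41.69 mV

-42 mV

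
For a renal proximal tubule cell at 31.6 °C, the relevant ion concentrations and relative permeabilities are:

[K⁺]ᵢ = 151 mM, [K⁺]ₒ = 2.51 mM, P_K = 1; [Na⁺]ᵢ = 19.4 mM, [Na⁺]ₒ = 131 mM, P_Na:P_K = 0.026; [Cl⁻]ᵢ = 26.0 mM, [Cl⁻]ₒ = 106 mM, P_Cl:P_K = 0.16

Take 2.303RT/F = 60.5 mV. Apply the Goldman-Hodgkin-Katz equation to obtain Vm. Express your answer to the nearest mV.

-74 mV

Vm = 60.5 · log₁₀[(Σ P·[cation]ₒ + Σ P·[anion]ᵢ) / (Σ P·[cation]ᵢ + Σ P·[anion]ₒ)]
Numerator = 1×2.51 + 0.026×131 + 0.16×26.0 = 10.08
Denominator = 1×151 + 0.026×19.4 + 0.16×106 = 168.5
Vm = 60.5 · log₁₀(0.059811) = 60.5 × (-1.2232) = -74.00 mV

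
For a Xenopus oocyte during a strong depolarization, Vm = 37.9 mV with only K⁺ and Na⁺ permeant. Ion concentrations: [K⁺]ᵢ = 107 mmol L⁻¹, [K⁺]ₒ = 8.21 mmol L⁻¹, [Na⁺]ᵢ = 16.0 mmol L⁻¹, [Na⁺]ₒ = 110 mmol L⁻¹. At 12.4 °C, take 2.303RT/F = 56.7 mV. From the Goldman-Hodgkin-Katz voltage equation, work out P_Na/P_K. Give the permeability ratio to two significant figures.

Let α = P_Na/P_K. GHK: Vm = 56.7·log₁₀[(Kₒ + α·Naₒ)/(Kᵢ + α·Naᵢ)].
10^(Vm/56.7) = 10^(37.9/56.7) = 4.6605
So 4.6605·(Kᵢ + α·Naᵢ) = Kₒ + α·Naₒ → α = (4.6605·107.0 − 8.21) / (110.0 − 4.6605·16.0)
α = (498.7 − 8.21) / (110.0 − 74.57) = 490.5/35.43 = 13.84

14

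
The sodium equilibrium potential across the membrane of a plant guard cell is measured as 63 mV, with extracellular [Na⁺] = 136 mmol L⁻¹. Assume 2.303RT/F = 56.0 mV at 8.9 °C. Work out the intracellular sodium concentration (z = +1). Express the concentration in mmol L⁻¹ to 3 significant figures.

Nernst: E = (56.0/1) · log₁₀([out]/[in]), so log₁₀([out]/[in]) = 63.0 × 1 / 56.0 = 1.1250.
[out]/[in] = 10^(1.1250) = 13.34.
[in] = 136 / 13.34 = 10.2 mmol L⁻¹.

10.2 mmol L⁻¹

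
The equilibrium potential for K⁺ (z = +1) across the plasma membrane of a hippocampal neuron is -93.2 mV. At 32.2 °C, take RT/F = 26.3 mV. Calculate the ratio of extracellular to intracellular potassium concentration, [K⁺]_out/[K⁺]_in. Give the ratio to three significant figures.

ln([out]/[in]) = E·z/(26.3) = -93.2 × 1 / 26.3 = -3.5437
[out]/[in] = e^(-3.5437) = 0.02891

0.0289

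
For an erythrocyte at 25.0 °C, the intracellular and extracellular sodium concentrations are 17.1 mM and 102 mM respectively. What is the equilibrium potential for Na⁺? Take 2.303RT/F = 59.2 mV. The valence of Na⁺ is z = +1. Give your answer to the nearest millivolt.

E = (59.2/z) · log₁₀([Na⁺]_out/[Na⁺]_in) with z = +1.
= (59.2/1) · log₁₀(102/17.1) = 59.20 · log₁₀(5.965)
= 59.20 · (0.7756) = 45.92 mV

46 mV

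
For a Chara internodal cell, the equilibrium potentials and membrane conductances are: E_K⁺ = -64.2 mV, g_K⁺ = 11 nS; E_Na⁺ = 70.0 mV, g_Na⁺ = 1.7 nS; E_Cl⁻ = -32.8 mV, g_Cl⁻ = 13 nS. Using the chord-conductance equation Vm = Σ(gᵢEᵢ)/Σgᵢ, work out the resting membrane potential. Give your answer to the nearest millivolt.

Σ gᵢEᵢ = 11·(-64.2) + 1.7·(70.0) + 13·(-32.8) = -1013.60
Σ gᵢ = 11 + 1.7 + 13 = 25.7
Vm = -1013.60 / 25.7 = -39.44 mV

-39 mV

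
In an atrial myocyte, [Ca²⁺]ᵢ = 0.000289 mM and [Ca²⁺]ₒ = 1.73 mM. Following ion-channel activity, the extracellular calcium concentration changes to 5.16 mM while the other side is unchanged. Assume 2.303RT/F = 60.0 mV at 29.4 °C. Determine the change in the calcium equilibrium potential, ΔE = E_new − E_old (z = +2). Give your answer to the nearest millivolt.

E_old = (60.0/2)·log₁₀(1.73/0.000289) = 113.31 mV
E_new = (60.0/2)·log₁₀(5.16/0.000289) = 127.55 mV
ΔE = 127.55 − (113.31) = 14.24 mV

14 mV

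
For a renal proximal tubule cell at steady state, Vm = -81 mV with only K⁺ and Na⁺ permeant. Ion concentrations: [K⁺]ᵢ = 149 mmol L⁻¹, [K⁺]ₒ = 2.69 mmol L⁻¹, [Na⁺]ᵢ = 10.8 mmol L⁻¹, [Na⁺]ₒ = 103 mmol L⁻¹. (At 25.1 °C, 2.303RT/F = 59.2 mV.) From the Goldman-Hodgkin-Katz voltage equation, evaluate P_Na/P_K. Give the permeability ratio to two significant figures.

Let α = P_Na/P_K. GHK: Vm = 59.2·log₁₀[(Kₒ + α·Naₒ)/(Kᵢ + α·Naᵢ)].
10^(Vm/59.2) = 10^(-81.0/59.2) = 0.042831
So 0.042831·(Kᵢ + α·Naᵢ) = Kₒ + α·Naₒ → α = (0.042831·149.0 − 2.69) / (103.0 − 0.042831·10.8)
α = (6.382 − 2.69) / (103.0 − 0.4626) = 3.692/102.5 = 0.036

0.036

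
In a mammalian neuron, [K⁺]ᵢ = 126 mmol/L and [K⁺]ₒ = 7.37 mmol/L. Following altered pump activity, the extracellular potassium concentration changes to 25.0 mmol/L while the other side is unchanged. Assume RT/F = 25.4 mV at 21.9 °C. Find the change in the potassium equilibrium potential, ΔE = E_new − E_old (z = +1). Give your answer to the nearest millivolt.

E_old = (25.4/1)·ln(7.37/126) = -72.11 mV
E_new = (25.4/1)·ln(25.0/126) = -41.08 mV
ΔE = -41.08 − (-72.11) = 31.03 mV

31 mV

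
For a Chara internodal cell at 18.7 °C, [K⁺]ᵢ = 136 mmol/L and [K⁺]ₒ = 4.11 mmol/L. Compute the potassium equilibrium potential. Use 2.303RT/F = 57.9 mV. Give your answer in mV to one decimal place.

-88.0 mV

E = (57.9/z) · log₁₀([K⁺]_out/[K⁺]_in) with z = +1.
= (57.9/1) · log₁₀(4.11/136) = 57.90 · log₁₀(0.03022)
= 57.90 · (-1.5197) = -87.99 mV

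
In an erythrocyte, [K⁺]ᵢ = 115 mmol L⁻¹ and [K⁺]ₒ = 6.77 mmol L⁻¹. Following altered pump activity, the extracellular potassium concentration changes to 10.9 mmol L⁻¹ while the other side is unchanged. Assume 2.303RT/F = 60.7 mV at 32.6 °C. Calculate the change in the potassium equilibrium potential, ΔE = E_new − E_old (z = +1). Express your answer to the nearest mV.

E_old = (60.7/1)·log₁₀(6.77/115) = -74.67 mV
E_new = (60.7/1)·log₁₀(10.9/115) = -62.11 mV
ΔE = -62.11 − (-74.67) = 12.56 mV

13 mV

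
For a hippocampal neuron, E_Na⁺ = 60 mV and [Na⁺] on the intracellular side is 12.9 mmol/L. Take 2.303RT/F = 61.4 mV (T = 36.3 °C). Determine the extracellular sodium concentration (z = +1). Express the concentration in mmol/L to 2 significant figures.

120 mmol/L

Nernst: E = (61.4/1) · log₁₀([out]/[in]), so log₁₀([out]/[in]) = 60.0 × 1 / 61.4 = 0.9772.
[out]/[in] = 10^(0.9772) = 9.489.
[out] = 9.489 × 12.9 = 122.4 mmol/L.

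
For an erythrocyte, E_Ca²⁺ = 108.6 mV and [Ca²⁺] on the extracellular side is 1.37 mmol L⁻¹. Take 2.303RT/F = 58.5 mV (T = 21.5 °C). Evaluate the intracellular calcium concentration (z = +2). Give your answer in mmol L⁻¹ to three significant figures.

Nernst: E = (58.5/2) · log₁₀([out]/[in]), so log₁₀([out]/[in]) = 108.6 × 2 / 58.5 = 3.7128.
[out]/[in] = 10^(3.7128) = 5162.
[in] = 1.37 / 5162 = 0.0002654 mmol L⁻¹.

0.000265 mmol L⁻¹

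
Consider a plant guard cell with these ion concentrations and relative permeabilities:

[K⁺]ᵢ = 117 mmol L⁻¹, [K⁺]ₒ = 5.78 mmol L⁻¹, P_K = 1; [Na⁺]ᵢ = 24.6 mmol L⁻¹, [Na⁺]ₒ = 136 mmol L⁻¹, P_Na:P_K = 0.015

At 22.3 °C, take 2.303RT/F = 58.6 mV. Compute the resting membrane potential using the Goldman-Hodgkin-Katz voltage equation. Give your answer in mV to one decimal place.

-68.9 mV

Vm = 58.6 · log₁₀[(Σ P·[cation]ₒ + Σ P·[anion]ᵢ) / (Σ P·[cation]ᵢ + Σ P·[anion]ₒ)]
Numerator = 1×5.78 + 0.015×136 = 7.82
Denominator = 1×117 + 0.015×24.6 = 117.4
Vm = 58.6 · log₁₀(0.066627) = 58.6 × (-1.1763) = -68.93 mV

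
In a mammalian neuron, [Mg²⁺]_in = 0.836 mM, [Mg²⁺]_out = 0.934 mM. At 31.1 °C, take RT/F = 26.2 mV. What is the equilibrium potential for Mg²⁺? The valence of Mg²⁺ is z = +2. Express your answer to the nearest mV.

E = (26.2/z) · ln([Mg²⁺]_out/[Mg²⁺]_in) with z = +2.
= (26.2/2) · ln(0.934/0.836) = 13.10 · ln(1.117)
= 13.10 · (0.1108) = 1.45 mV

1 mV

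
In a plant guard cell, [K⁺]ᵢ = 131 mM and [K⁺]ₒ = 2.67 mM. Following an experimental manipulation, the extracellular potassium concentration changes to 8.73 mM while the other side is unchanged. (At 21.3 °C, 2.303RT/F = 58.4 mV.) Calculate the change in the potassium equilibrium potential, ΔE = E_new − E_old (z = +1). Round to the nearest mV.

30 mV

E_old = (58.4/1)·log₁₀(2.67/131) = -98.74 mV
E_new = (58.4/1)·log₁₀(8.73/131) = -68.69 mV
ΔE = -68.69 − (-98.74) = 30.05 mV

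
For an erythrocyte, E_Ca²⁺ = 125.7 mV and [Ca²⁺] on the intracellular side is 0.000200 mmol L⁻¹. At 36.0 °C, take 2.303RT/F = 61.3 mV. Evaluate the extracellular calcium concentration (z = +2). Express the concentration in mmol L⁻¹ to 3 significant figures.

2.52 mmol L⁻¹

Nernst: E = (61.3/2) · log₁₀([out]/[in]), so log₁₀([out]/[in]) = 125.7 × 2 / 61.3 = 4.1011.
[out]/[in] = 10^(4.1011) = 1.262e+04.
[out] = 1.262e+04 × 0.000200 = 2.524 mmol L⁻¹.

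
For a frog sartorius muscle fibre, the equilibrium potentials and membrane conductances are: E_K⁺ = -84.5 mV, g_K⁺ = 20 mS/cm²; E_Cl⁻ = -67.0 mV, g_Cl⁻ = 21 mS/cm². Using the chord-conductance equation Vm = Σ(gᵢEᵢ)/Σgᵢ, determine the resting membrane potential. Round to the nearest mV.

-76 mV

Σ gᵢEᵢ = 20·(-84.5) + 21·(-67.0) = -3097.00
Σ gᵢ = 20 + 21 = 41
Vm = -3097.00 / 41 = -75.54 mV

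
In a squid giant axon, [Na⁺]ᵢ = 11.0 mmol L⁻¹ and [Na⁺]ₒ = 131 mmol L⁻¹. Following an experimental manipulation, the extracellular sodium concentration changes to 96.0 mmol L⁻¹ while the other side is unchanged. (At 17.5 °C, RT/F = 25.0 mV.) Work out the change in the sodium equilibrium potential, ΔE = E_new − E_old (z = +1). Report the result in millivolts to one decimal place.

E_old = (25.0/1)·ln(131/11.0) = 61.93 mV
E_new = (25.0/1)·ln(96.0/11.0) = 54.16 mV
ΔE = 54.16 − (61.93) = -7.77 mV

-7.8 mV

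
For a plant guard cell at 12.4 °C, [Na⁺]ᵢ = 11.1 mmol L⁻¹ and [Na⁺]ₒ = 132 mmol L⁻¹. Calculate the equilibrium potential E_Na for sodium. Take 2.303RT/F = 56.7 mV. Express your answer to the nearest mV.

61 mV

E = (56.7/z) · log₁₀([Na⁺]_out/[Na⁺]_in) with z = +1.
= (56.7/1) · log₁₀(132/11.1) = 56.70 · log₁₀(11.89)
= 56.70 · (1.0753) = 60.97 mV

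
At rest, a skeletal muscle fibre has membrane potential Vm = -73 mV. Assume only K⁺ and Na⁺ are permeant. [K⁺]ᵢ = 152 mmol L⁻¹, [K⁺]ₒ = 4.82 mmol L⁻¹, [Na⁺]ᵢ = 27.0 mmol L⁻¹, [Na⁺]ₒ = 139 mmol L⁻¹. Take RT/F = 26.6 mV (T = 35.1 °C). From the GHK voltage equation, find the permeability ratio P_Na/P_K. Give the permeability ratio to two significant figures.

0.036

Let α = P_Na/P_K. GHK: Vm = 26.6·ln[(Kₒ + α·Naₒ)/(Kᵢ + α·Naᵢ)].
e^(Vm/26.6) = e^(-73.0/26.6) = 0.064289
So 0.064289·(Kᵢ + α·Naᵢ) = Kₒ + α·Naₒ → α = (0.064289·152.0 − 4.82) / (139.0 − 0.064289·27.0)
α = (9.772 − 4.82) / (139.0 − 1.736) = 4.952/137.3 = 0.03608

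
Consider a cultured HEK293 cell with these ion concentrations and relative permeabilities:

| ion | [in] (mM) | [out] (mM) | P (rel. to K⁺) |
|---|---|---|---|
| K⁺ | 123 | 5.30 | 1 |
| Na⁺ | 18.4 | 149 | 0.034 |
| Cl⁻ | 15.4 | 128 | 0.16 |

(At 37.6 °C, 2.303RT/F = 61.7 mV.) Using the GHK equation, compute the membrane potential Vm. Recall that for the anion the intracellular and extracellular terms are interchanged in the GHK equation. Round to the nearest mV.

-65 mV

Vm = 61.7 · log₁₀[(Σ P·[cation]ₒ + Σ P·[anion]ᵢ) / (Σ P·[cation]ᵢ + Σ P·[anion]ₒ)]
Numerator = 1×5.30 + 0.034×149 + 0.16×15.4 = 12.83
Denominator = 1×123 + 0.034×18.4 + 0.16×128 = 144.1
Vm = 61.7 · log₁₀(0.089032) = 61.7 × (-1.0505) = -64.81 mV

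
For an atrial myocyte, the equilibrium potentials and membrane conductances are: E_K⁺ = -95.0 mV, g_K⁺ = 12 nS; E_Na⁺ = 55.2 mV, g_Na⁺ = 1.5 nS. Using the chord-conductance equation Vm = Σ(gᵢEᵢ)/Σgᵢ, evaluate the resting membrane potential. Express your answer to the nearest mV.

-78 mV

Σ gᵢEᵢ = 12·(-95.0) + 1.5·(55.2) = -1057.20
Σ gᵢ = 12 + 1.5 = 13.5
Vm = -1057.20 / 13.5 = -78.31 mV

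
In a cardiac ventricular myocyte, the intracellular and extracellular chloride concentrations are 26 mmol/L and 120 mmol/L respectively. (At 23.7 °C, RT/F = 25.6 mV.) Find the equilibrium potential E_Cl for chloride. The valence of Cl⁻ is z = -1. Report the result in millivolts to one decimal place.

-39.2 mV

E = (25.6/z) · ln([Cl⁻]_out/[Cl⁻]_in) with z = -1.
For an anion, dividing by z = -1 reverses the sign.
= (25.6/-1) · ln(120/26) = -25.60 · ln(4.615)
= -25.60 · (1.5294) = -39.15 mV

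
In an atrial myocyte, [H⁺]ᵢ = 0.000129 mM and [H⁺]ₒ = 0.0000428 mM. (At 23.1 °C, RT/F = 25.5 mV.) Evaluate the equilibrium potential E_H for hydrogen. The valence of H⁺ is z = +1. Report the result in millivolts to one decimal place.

E = (25.5/z) · ln([H⁺]_out/[H⁺]_in) with z = +1.
= (25.5/1) · ln(0.0000428/0.000129) = 25.50 · ln(0.3318)
= 25.50 · (-1.1033) = -28.13 mV

-28.1 mV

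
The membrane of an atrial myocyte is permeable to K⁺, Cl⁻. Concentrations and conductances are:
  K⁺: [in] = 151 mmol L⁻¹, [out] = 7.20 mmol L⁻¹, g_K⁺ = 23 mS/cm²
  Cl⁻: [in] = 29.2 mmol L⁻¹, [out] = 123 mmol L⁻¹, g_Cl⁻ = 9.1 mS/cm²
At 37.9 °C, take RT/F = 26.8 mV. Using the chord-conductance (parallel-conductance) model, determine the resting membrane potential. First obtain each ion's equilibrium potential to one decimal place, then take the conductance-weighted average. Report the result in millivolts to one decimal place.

E_K⁺ = (26.8/1)·ln(7.20/151) = -81.6 mV
E_Cl⁻ = (26.8/-1)·ln(123/29.2) = -38.5 mV
Vm = (Σ gᵢEᵢ)/(Σ gᵢ) = (23·-81.6 + 9.1·-38.5) / (23 + 9.1)
= -2227.15 / 32.1 = -69.38 mV

-69.4 mV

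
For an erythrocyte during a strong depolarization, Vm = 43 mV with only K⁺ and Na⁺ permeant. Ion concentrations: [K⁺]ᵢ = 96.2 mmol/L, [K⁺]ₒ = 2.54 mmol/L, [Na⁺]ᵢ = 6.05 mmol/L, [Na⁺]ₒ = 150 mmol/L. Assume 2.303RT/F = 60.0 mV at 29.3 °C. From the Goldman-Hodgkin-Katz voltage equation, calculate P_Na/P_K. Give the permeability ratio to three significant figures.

Let α = P_Na/P_K. GHK: Vm = 60.0·log₁₀[(Kₒ + α·Naₒ)/(Kᵢ + α·Naᵢ)].
10^(Vm/60.0) = 10^(43.0/60.0) = 5.2079
So 5.2079·(Kᵢ + α·Naᵢ) = Kₒ + α·Naₒ → α = (5.2079·96.2 − 2.54) / (150.0 − 5.2079·6.05)
α = (501 − 2.54) / (150.0 − 31.51) = 498.5/118.5 = 4.207

4.21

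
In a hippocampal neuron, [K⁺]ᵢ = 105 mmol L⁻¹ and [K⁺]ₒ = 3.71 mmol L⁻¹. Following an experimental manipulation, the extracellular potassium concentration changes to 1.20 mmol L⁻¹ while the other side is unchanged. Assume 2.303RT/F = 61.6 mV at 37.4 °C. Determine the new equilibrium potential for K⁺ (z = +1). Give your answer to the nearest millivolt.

After the shift: [K⁺]_out = 1.20, [K⁺]_in = 105 mmol L⁻¹.
E_new = (61.6/1)·log₁₀(1.20/105) = 61.60 · (-1.9420) = -119.63 mV

-120 mV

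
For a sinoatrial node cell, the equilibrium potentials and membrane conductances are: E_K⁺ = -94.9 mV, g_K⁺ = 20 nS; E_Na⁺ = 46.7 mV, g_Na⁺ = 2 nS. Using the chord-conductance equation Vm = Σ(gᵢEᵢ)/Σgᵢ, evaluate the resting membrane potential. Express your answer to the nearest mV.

-82 mV

Σ gᵢEᵢ = 20·(-94.9) + 2·(46.7) = -1804.60
Σ gᵢ = 20 + 2 = 22
Vm = -1804.60 / 22 = -82.03 mV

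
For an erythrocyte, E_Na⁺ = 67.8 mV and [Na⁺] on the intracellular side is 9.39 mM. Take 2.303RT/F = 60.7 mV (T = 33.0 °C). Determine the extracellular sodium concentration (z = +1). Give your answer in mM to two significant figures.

Nernst: E = (60.7/1) · log₁₀([out]/[in]), so log₁₀([out]/[in]) = 67.8 × 1 / 60.7 = 1.1170.
[out]/[in] = 10^(1.1170) = 13.09.
[out] = 13.09 × 9.39 = 122.9 mM.

120 mM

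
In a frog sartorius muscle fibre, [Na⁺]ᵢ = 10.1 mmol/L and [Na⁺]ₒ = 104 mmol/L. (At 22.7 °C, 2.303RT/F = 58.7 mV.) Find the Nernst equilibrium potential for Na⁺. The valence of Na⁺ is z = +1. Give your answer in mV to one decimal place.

59.4 mV

E = (58.7/z) · log₁₀([Na⁺]_out/[Na⁺]_in) with z = +1.
= (58.7/1) · log₁₀(104/10.1) = 58.70 · log₁₀(10.3)
= 58.70 · (1.0127) = 59.45 mV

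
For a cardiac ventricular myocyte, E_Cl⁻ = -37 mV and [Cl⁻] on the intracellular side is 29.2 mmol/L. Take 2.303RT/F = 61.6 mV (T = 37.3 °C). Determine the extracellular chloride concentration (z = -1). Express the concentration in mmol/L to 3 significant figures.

116 mmol/L

Nernst: E = (61.6/-1) · log₁₀([out]/[in]), so log₁₀([out]/[in]) = -37.0 × -1 / 61.6 = 0.6006.
[out]/[in] = 10^(0.6006) = 3.987.
[out] = 3.987 × 29.2 = 116.4 mmol/L.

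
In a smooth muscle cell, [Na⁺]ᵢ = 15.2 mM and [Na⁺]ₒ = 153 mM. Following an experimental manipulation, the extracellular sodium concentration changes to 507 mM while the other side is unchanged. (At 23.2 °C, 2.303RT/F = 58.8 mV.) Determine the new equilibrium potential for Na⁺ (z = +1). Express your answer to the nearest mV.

90 mV

After the shift: [Na⁺]_out = 507, [Na⁺]_in = 15.2 mM.
E_new = (58.8/1)·log₁₀(507/15.2) = 58.80 · (1.5232) = 89.56 mV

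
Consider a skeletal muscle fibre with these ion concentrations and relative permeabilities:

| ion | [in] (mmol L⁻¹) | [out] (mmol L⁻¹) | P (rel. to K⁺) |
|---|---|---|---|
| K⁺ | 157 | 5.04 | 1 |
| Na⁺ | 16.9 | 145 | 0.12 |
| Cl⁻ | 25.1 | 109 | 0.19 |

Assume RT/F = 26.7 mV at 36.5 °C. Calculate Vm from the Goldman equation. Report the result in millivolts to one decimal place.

-50.4 mV

Vm = 26.7 · ln[(Σ P·[cation]ₒ + Σ P·[anion]ᵢ) / (Σ P·[cation]ᵢ + Σ P·[anion]ₒ)]
Numerator = 1×5.04 + 0.12×145 + 0.19×25.1 = 27.21
Denominator = 1×157 + 0.12×16.9 + 0.19×109 = 179.7
Vm = 26.7 · ln(0.15138) = 26.7 × (-1.8880) = -50.41 mV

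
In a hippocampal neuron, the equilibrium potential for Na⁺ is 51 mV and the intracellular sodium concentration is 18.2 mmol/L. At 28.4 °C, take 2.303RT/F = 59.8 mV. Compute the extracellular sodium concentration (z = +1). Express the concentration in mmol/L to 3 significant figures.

Nernst: E = (59.8/1) · log₁₀([out]/[in]), so log₁₀([out]/[in]) = 51.0 × 1 / 59.8 = 0.8528.
[out]/[in] = 10^(0.8528) = 7.126.
[out] = 7.126 × 18.2 = 129.7 mmol/L.

130 mmol/L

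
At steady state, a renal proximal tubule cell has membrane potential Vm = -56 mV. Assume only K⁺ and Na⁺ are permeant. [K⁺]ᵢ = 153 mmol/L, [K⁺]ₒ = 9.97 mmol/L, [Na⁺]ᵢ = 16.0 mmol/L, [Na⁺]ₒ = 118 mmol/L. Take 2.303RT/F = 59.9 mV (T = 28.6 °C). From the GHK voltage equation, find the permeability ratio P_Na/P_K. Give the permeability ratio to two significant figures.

0.067

Let α = P_Na/P_K. GHK: Vm = 59.9·log₁₀[(Kₒ + α·Naₒ)/(Kᵢ + α·Naᵢ)].
10^(Vm/59.9) = 10^(-56.0/59.9) = 0.11617
So 0.11617·(Kᵢ + α·Naᵢ) = Kₒ + α·Naₒ → α = (0.11617·153.0 − 9.97) / (118.0 − 0.11617·16.0)
α = (17.77 − 9.97) / (118.0 − 1.859) = 7.805/116.1 = 0.0672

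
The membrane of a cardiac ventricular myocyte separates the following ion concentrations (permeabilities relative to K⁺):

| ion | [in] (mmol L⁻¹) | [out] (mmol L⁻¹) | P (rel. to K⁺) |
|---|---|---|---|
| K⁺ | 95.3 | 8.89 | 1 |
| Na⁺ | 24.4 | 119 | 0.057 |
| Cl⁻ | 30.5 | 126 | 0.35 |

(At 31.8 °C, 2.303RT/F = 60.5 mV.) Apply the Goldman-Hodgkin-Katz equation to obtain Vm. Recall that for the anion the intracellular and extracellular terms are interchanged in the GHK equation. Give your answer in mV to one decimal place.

-44.0 mV

Vm = 60.5 · log₁₀[(Σ P·[cation]ₒ + Σ P·[anion]ᵢ) / (Σ P·[cation]ᵢ + Σ P·[anion]ₒ)]
Numerator = 1×8.89 + 0.057×119 + 0.35×30.5 = 26.35
Denominator = 1×95.3 + 0.057×24.4 + 0.35×126 = 140.8
Vm = 60.5 · log₁₀(0.18714) = 60.5 × (-0.7278) = -44.03 mV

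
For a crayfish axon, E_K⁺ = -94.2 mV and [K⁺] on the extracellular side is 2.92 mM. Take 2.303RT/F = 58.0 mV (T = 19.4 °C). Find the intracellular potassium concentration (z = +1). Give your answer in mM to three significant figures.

123 mM

Nernst: E = (58.0/1) · log₁₀([out]/[in]), so log₁₀([out]/[in]) = -94.2 × 1 / 58.0 = -1.6241.
[out]/[in] = 10^(-1.6241) = 0.02376.
[in] = 2.92 / 0.02376 = 122.9 mM.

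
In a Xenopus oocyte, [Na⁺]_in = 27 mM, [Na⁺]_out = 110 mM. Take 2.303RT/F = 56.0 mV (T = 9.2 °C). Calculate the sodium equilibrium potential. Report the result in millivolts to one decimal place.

34.2 mV

E = (56.0/z) · log₁₀([Na⁺]_out/[Na⁺]_in) with z = +1.
= (56.0/1) · log₁₀(110/27) = 56.00 · log₁₀(4.074)
= 56.00 · (0.6100) = 34.16 mV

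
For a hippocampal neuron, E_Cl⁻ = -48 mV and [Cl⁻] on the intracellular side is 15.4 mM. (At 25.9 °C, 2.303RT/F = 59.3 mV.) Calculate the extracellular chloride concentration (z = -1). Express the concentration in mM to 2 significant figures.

Nernst: E = (59.3/-1) · log₁₀([out]/[in]), so log₁₀([out]/[in]) = -48.0 × -1 / 59.3 = 0.8094.
[out]/[in] = 10^(0.8094) = 6.448.
[out] = 6.448 × 15.4 = 99.3 mM.

99 mM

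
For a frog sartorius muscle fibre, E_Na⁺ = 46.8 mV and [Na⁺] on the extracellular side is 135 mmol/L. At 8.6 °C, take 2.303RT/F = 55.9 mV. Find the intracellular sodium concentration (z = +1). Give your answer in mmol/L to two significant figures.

Nernst: E = (55.9/1) · log₁₀([out]/[in]), so log₁₀([out]/[in]) = 46.8 × 1 / 55.9 = 0.8372.
[out]/[in] = 10^(0.8372) = 6.874.
[in] = 135 / 6.874 = 19.64 mmol/L.

20 mmol/L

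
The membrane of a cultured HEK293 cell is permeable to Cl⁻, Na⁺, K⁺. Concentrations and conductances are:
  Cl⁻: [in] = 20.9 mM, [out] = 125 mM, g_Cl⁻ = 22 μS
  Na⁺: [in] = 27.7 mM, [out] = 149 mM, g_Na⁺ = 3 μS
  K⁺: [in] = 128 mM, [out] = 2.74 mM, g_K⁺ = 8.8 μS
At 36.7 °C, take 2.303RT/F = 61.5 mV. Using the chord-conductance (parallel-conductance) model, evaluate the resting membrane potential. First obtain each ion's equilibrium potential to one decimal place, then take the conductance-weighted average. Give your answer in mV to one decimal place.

E_Cl⁻ = (61.5/-1)·log₁₀(125/20.9) = -47.8 mV
E_Na⁺ = (61.5/1)·log₁₀(149/27.7) = 44.9 mV
E_K⁺ = (61.5/1)·log₁₀(2.74/128) = -102.7 mV
Vm = (Σ gᵢEᵢ)/(Σ gᵢ) = (22·-47.8 + 3·44.9 + 8.8·-102.7) / (22 + 3 + 8.8)
= -1820.66 / 33.8 = -53.87 mV

-53.9 mV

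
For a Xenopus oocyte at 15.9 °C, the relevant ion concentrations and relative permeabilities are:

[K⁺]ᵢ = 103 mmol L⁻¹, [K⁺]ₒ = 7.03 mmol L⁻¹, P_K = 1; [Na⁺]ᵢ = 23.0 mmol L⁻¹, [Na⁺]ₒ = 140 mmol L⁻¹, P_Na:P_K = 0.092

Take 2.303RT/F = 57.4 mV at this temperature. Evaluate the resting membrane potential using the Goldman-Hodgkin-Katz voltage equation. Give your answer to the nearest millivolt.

-41 mV

Vm = 57.4 · log₁₀[(Σ P·[cation]ₒ + Σ P·[anion]ᵢ) / (Σ P·[cation]ᵢ + Σ P·[anion]ₒ)]
Numerator = 1×7.03 + 0.092×140 = 19.91
Denominator = 1×103 + 0.092×23.0 = 105.1
Vm = 57.4 · log₁₀(0.18941) = 57.4 × (-0.7226) = -41.48 mV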